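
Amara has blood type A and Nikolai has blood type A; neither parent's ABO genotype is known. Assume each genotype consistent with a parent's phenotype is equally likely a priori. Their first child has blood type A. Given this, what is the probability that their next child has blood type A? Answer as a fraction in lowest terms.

Possible genotypes: Amara ∈ {I^A I^A, I^A i}; Nikolai ∈ {I^A I^A, I^A i}.
Weight each parental genotype pair by prior × P(type-A child):
  I^A I^A × I^A I^A: posterior weight 4/15; P(next child type A) = 1.
  I^A I^A × I^A i: posterior weight 4/15; P(next child type A) = 1.
  I^A i × I^A I^A: posterior weight 4/15; P(next child type A) = 1.
  I^A i × I^A i: posterior weight 1/5; P(next child type A) = 3/4.
Weighted sum = 19/20.

19/20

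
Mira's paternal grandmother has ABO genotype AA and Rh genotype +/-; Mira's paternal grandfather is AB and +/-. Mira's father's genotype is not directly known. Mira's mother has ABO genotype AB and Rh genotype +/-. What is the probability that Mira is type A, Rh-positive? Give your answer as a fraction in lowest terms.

9/32

Mira's father's ABO genotype from AA × AB: 1/2 AA, 1/2 AB.
Crossing each possibility with the mother AB and summing P(type A): 1/2·1/2 + 1/2·1/4 = 3/8.
Similarly for Rh via the father's Rh distribution: P(Rh+) = 3/4.
Independent loci: 3/8 × 3/4 = 9/32.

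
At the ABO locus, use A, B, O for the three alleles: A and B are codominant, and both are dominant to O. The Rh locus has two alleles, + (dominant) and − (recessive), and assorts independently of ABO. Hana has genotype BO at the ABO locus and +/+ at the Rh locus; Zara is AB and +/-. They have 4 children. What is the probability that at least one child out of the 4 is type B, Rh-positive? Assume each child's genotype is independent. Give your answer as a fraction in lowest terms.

15/16

ABO cross BO × AB → 1/4 A, 1/2 B, 1/4 AB.
Rh cross +/+ × +/- → 1 Rh+; so P(type B, Rh-positive) = 1/2 × 1 = 1/2 per child.
P(none) = (1/2)^4 = 1/16; P(at least one) = 1 − 1/16 = 15/16.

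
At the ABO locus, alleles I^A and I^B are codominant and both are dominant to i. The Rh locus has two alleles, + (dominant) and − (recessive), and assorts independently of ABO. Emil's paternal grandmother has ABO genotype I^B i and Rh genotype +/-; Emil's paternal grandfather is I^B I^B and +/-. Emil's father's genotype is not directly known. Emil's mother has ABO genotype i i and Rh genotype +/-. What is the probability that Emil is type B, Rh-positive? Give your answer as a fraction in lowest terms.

Emil's father's ABO genotype from I^B i × I^B I^B: 1/2 I^B I^B, 1/2 I^B i.
Crossing each possibility with the mother i i and summing P(type B): 1/2·1 + 1/2·1/2 = 3/4.
Similarly for Rh via the father's Rh distribution: P(Rh+) = 3/4.
Independent loci: 3/4 × 3/4 = 9/16.

9/16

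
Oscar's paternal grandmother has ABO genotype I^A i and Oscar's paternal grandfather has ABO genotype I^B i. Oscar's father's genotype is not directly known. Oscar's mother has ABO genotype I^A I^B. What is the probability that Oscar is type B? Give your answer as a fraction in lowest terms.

3/8

Oscar's father's ABO genotype from I^A i × I^B i: 1/4 I^A I^B, 1/4 I^A i, 1/4 I^B i, 1/4 i i.
Crossing each possibility with the mother I^A I^B and summing P(type B): 1/4·1/4 + 1/4·1/4 + 1/4·1/2 + 1/4·1/2 = 3/8.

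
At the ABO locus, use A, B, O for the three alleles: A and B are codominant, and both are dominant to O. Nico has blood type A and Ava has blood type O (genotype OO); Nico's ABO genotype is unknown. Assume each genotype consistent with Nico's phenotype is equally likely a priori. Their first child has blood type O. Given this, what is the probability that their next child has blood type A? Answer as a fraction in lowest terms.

Possible genotypes: Nico ∈ {AA, AO}; Ava ∈ {OO}.
Weight each parental genotype pair by prior × P(type-O child):
  AO × OO: posterior weight 1; P(next child type A) = 1/2.
Weighted sum = 1/2.

1/2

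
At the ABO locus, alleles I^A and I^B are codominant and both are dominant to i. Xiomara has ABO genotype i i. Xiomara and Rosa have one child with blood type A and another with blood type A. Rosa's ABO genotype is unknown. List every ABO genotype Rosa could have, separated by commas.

I^A I^A, I^A I^B, I^A i

For each candidate genotype of Rosa, check whether crossing it with i i can produce every observed child phenotype.
  I^A I^A → possible child types {A} ✓
  I^A I^B → possible child types {A, B} ✓
  I^A i → possible child types {O, A} ✓
  I^B I^B → possible child types {B} ✗
  I^B i → possible child types {O, B} ✗
  i i → possible child types {O} ✗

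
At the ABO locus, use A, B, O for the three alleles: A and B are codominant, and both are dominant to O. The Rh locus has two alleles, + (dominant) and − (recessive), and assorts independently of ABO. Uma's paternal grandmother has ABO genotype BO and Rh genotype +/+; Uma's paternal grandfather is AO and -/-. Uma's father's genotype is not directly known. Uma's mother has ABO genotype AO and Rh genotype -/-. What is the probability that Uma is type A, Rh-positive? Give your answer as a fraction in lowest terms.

1/4

Uma's father's ABO genotype from BO × AO: 1/4 AB, 1/4 AO, 1/4 BO, 1/4 OO.
Crossing each possibility with the mother AO and summing P(type A): 1/4·1/2 + 1/4·3/4 + 1/4·1/4 + 1/4·1/2 = 1/2.
Similarly for Rh via the father's Rh distribution: P(Rh+) = 1/2.
Independent loci: 1/2 × 1/2 = 1/4.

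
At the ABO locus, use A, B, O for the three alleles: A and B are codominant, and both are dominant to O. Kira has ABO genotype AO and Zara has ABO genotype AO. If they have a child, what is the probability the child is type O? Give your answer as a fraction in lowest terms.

1/4

ABO cross AO × AO → offspring phenotypes: 1/4 O, 3/4 A.
So P(type O) = 1/4.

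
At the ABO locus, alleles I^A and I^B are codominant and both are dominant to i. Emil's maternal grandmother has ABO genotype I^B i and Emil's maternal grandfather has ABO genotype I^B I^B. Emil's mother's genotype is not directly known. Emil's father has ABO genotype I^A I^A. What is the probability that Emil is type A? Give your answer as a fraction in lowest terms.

1/4

Emil's mother's ABO genotype from I^B i × I^B I^B: 1/2 I^B I^B, 1/2 I^B i.
Crossing each possibility with the father I^A I^A and summing P(type A): 1/2·0 + 1/2·1/2 = 1/4.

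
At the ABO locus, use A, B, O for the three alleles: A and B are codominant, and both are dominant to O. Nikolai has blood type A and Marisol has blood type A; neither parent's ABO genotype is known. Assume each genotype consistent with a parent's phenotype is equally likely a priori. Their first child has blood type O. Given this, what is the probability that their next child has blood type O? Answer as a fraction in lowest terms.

Possible genotypes: Nikolai ∈ {AA, AO}; Marisol ∈ {AA, AO}.
Weight each parental genotype pair by prior × P(type-O child):
  AO × AO: posterior weight 1; P(next child type O) = 1/4.
Weighted sum = 1/4.

1/4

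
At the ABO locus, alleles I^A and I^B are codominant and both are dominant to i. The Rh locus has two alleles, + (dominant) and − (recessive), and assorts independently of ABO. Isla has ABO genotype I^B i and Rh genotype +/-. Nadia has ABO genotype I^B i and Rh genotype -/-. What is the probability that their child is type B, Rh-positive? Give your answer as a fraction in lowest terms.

3/8

ABO cross I^B i × I^B i → offspring phenotypes: 1/4 O, 3/4 B.
Rh cross +/- × -/- → 1/2 Rh+, 1/2 Rh-.
Independent loci: P(type B, Rh-positive) = 3/4 × 1/2 = 3/8.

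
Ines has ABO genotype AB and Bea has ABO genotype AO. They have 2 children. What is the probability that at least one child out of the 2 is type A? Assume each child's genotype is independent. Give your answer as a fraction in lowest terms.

ABO cross AB × AO → 1/2 A, 1/4 B, 1/4 AB.
So P(type A) = 1/2 per child.
P(none) = (1/2)^2 = 1/4; P(at least one) = 1 − 1/4 = 3/4.

3/4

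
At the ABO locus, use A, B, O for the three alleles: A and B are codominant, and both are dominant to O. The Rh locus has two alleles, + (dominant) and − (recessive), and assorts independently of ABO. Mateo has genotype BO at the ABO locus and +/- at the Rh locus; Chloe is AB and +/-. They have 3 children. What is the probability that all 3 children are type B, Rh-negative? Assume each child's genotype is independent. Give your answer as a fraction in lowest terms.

1/512

ABO cross BO × AB → 1/4 A, 1/2 B, 1/4 AB.
Rh cross +/- × +/- → 3/4 Rh+, 1/4 Rh-; so P(type B, Rh-negative) = 1/2 × 1/4 = 1/8 per child.
All 3 independent: (1/8)^3 = 1/512.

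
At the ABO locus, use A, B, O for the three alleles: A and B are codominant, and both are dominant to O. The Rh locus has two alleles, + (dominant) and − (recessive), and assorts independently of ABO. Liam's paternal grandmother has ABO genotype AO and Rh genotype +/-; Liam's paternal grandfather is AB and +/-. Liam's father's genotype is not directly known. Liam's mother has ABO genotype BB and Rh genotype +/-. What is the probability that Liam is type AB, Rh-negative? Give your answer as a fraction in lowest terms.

Liam's father's ABO genotype from AO × AB: 1/4 AA, 1/4 AB, 1/4 AO, 1/4 BO.
Crossing each possibility with the mother BB and summing P(type AB): 1/4·1 + 1/4·1/2 + 1/4·1/2 + 1/4·0 = 1/2.
Similarly for Rh via the father's Rh distribution: P(Rh-) = 1/4.
Independent loci: 1/2 × 1/4 = 1/8.

1/8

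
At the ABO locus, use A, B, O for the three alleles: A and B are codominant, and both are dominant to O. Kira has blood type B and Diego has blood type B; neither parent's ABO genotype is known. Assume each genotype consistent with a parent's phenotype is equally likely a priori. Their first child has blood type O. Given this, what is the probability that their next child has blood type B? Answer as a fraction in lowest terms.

3/4

Possible genotypes: Kira ∈ {BB, BO}; Diego ∈ {BB, BO}.
Weight each parental genotype pair by prior × P(type-O child):
  BO × BO: posterior weight 1; P(next child type B) = 3/4.
Weighted sum = 3/4.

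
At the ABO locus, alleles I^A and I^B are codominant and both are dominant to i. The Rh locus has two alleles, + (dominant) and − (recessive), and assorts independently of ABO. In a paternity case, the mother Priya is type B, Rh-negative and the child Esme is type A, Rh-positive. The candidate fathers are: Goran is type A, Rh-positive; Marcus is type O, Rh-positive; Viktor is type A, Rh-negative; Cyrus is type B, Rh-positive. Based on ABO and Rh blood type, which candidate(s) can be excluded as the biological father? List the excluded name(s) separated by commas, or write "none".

A candidate is excluded only if no genotype consistent with his phenotype could produce a type A, Rh-positive child with a type B, Rh-negative mother.
Marcus (type O, Rh+): no genotype consistent with that phenotype can produce a type-A Rh+ child with a type-B mother.
Viktor (type A, Rh-): no genotype consistent with that phenotype can produce a type-A Rh+ child with a type-B mother.
Cyrus (type B, Rh+): no genotype consistent with that phenotype can produce a type-A Rh+ child with a type-B mother.

Marcus, Viktor, Cyrus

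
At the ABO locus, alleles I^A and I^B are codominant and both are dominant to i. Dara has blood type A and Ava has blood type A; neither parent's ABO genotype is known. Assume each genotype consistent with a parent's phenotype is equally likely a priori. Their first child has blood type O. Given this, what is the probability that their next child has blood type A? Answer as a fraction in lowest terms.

3/4

Possible genotypes: Dara ∈ {I^A I^A, I^A i}; Ava ∈ {I^A I^A, I^A i}.
Weight each parental genotype pair by prior × P(type-O child):
  I^A i × I^A i: posterior weight 1; P(next child type A) = 3/4.
Weighted sum = 3/4.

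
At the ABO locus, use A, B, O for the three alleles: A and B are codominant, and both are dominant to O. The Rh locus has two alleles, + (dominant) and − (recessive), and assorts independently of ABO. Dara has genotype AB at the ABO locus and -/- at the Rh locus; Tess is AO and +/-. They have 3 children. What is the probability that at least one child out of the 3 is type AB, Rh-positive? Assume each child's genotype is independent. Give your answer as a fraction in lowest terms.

169/512

ABO cross AB × AO → 1/2 A, 1/4 B, 1/4 AB.
Rh cross -/- × +/- → 1/2 Rh+, 1/2 Rh-; so P(type AB, Rh-positive) = 1/4 × 1/2 = 1/8 per child.
P(none) = (7/8)^3 = 343/512; P(at least one) = 1 − 343/512 = 169/512.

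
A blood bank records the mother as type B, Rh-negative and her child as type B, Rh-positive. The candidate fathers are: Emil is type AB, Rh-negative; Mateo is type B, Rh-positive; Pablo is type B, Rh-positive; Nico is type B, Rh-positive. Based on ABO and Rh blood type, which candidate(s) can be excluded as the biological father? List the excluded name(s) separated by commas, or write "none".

Emil

A candidate is excluded only if no genotype consistent with his phenotype could produce a type B, Rh-positive child with a type B, Rh-negative mother.
Emil (type AB, Rh-): no genotype consistent with that phenotype can produce a type-B Rh+ child with a type-B mother.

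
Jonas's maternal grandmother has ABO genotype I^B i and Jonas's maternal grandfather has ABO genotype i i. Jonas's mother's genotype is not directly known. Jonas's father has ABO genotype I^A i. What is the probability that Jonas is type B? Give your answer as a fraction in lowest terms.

1/8

Jonas's mother's ABO genotype from I^B i × i i: 1/2 I^B i, 1/2 i i.
Crossing each possibility with the father I^A i and summing P(type B): 1/2·1/4 + 1/2·0 = 1/8.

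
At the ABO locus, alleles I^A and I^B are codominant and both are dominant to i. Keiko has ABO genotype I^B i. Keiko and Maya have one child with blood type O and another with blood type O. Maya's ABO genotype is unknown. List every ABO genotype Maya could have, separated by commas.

For each candidate genotype of Maya, check whether crossing it with I^B i can produce every observed child phenotype.
  I^A I^A → possible child types {A, AB} ✗
  I^A I^B → possible child types {A, B, AB} ✗
  I^A i → possible child types {O, A, B, AB} ✓
  I^B I^B → possible child types {B} ✗
  I^B i → possible child types {O, B} ✓
  i i → possible child types {O, B} ✓

I^A i, I^B i, i i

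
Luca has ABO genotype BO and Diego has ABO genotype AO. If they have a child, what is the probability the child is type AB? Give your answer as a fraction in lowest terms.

ABO cross BO × AO → offspring phenotypes: 1/4 O, 1/4 A, 1/4 B, 1/4 AB.
So P(type AB) = 1/4.

1/4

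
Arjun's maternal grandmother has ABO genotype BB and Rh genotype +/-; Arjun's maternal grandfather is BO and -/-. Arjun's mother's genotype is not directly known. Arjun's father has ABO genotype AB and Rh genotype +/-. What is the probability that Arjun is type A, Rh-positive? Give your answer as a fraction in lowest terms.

5/64

Arjun's mother's ABO genotype from BB × BO: 1/2 BB, 1/2 BO.
Crossing each possibility with the father AB and summing P(type A): 1/2·0 + 1/2·1/4 = 1/8.
Similarly for Rh via the mother's Rh distribution: P(Rh+) = 5/8.
Independent loci: 1/8 × 5/8 = 5/64.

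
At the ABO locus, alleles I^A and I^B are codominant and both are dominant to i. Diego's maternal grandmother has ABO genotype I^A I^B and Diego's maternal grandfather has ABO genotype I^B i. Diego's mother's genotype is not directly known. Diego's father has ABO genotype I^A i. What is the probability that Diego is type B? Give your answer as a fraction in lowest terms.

Diego's mother's ABO genotype from I^A I^B × I^B i: 1/4 I^A I^B, 1/4 I^A i, 1/4 I^B I^B, 1/4 I^B i.
Crossing each possibility with the father I^A i and summing P(type B): 1/4·1/4 + 1/4·0 + 1/4·1/2 + 1/4·1/4 = 1/4.

1/4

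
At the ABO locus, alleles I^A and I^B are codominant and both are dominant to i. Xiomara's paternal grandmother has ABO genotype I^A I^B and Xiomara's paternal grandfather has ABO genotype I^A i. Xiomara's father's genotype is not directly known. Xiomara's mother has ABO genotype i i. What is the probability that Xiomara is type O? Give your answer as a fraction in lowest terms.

1/4

Xiomara's father's ABO genotype from I^A I^B × I^A i: 1/4 I^A I^A, 1/4 I^A I^B, 1/4 I^A i, 1/4 I^B i.
Crossing each possibility with the mother i i and summing P(type O): 1/4·0 + 1/4·0 + 1/4·1/2 + 1/4·1/2 = 1/4.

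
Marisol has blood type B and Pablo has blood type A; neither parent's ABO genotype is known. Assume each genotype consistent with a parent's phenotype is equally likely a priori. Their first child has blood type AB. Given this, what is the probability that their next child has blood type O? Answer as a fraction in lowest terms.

1/36

Possible genotypes: Marisol ∈ {I^B I^B, I^B i}; Pablo ∈ {I^A I^A, I^A i}.
Weight each parental genotype pair by prior × P(type-AB child):
  I^B I^B × I^A I^A: posterior weight 4/9; P(next child type O) = 0.
  I^B I^B × I^A i: posterior weight 2/9; P(next child type O) = 0.
  I^B i × I^A I^A: posterior weight 2/9; P(next child type O) = 0.
  I^B i × I^A i: posterior weight 1/9; P(next child type O) = 1/4.
Weighted sum = 1/36.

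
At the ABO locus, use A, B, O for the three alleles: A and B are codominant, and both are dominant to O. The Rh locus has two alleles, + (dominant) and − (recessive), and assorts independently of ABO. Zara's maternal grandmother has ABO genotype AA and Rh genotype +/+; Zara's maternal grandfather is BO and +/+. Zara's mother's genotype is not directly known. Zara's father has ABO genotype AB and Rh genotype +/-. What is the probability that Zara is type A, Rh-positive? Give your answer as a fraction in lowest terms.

3/8

Zara's mother's ABO genotype from AA × BO: 1/2 AB, 1/2 AO.
Crossing each possibility with the father AB and summing P(type A): 1/2·1/4 + 1/2·1/2 = 3/8.
Similarly for Rh via the mother's Rh distribution: P(Rh+) = 1.
Independent loci: 3/8 × 1 = 3/8.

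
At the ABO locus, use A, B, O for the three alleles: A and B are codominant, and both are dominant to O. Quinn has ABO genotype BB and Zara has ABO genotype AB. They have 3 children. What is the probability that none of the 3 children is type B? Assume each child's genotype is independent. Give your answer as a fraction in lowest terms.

1/8

ABO cross BB × AB → 1/2 B, 1/2 AB.
So P(type B) = 1/2 per child.
P(not type B) = 1/2 for one child; (1/2)^3 = 1/8.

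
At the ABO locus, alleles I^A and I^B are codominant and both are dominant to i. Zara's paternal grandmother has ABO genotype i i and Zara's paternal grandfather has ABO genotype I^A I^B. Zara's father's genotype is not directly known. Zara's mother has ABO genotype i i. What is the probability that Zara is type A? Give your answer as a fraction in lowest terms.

Zara's father's ABO genotype from i i × I^A I^B: 1/2 I^A i, 1/2 I^B i.
Crossing each possibility with the mother i i and summing P(type A): 1/2·1/2 + 1/2·0 = 1/4.

1/4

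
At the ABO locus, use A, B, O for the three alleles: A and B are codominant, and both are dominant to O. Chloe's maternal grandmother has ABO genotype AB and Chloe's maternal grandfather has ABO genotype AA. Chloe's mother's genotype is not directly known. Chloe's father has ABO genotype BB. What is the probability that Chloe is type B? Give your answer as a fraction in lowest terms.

1/4

Chloe's mother's ABO genotype from AB × AA: 1/2 AA, 1/2 AB.
Crossing each possibility with the father BB and summing P(type B): 1/2·0 + 1/2·1/2 = 1/4.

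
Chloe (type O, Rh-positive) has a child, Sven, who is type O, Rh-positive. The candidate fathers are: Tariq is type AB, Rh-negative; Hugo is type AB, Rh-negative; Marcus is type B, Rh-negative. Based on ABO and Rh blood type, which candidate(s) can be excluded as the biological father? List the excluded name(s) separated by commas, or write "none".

A candidate is excluded only if no genotype consistent with his phenotype could produce a type O, Rh-positive child with a type O, Rh-positive mother.
Tariq (type AB, Rh-): no genotype consistent with that phenotype can produce a type-O Rh+ child with a type-O mother.
Hugo (type AB, Rh-): no genotype consistent with that phenotype can produce a type-O Rh+ child with a type-O mother.

Tariq, Hugo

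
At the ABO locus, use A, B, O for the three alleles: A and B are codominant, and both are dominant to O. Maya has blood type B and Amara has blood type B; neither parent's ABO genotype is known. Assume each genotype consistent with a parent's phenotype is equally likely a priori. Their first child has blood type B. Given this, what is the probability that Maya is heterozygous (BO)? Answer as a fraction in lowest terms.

7/15

Possible genotypes: Maya ∈ {BB, BO}; Amara ∈ {BB, BO}.
Weight each parental genotype pair by prior × P(type-B child):
  BB × BB: posterior weight 4/15.
  BB × BO: posterior weight 4/15.
  BO × BB: posterior weight 4/15.
  BO × BO: posterior weight 1/5.
Sum the posterior weight over pairs where Maya is BO: 7/15.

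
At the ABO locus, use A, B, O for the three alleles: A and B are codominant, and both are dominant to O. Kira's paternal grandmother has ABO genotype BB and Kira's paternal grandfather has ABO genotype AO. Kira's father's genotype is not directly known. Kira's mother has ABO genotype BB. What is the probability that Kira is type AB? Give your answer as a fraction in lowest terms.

1/4

Kira's father's ABO genotype from BB × AO: 1/2 AB, 1/2 BO.
Crossing each possibility with the mother BB and summing P(type AB): 1/2·1/2 + 1/2·0 = 1/4.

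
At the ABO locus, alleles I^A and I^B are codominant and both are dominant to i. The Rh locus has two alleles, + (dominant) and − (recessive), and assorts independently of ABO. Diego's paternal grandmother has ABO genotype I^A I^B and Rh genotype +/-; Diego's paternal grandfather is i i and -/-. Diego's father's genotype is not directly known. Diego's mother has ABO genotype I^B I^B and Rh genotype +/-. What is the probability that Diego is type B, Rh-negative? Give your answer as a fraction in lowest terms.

9/32

Diego's father's ABO genotype from I^A I^B × i i: 1/2 I^A i, 1/2 I^B i.
Crossing each possibility with the mother I^B I^B and summing P(type B): 1/2·1/2 + 1/2·1 = 3/4.
Similarly for Rh via the father's Rh distribution: P(Rh-) = 3/8.
Independent loci: 3/4 × 3/8 = 9/32.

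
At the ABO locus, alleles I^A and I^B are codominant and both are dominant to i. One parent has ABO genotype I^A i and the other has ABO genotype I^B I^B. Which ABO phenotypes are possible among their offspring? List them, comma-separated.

Gametes from I^A i × I^B I^B give offspring ABO genotypes I^A I^B, I^B i, i.e. phenotypes B, AB.

B, AB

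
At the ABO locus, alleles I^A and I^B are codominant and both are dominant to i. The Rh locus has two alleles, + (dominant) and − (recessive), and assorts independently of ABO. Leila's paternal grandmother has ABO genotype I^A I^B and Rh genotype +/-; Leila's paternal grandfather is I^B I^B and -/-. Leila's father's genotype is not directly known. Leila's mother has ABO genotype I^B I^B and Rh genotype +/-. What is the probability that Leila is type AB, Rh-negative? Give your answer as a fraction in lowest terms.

3/32

Leila's father's ABO genotype from I^A I^B × I^B I^B: 1/2 I^A I^B, 1/2 I^B I^B.
Crossing each possibility with the mother I^B I^B and summing P(type AB): 1/2·1/2 + 1/2·0 = 1/4.
Similarly for Rh via the father's Rh distribution: P(Rh-) = 3/8.
Independent loci: 1/4 × 3/8 = 3/32.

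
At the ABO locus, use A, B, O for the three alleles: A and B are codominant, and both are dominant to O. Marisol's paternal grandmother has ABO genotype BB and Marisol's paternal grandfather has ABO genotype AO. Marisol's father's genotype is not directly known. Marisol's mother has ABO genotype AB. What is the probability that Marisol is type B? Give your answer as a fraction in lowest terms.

Marisol's father's ABO genotype from BB × AO: 1/2 AB, 1/2 BO.
Crossing each possibility with the mother AB and summing P(type B): 1/2·1/4 + 1/2·1/2 = 3/8.

3/8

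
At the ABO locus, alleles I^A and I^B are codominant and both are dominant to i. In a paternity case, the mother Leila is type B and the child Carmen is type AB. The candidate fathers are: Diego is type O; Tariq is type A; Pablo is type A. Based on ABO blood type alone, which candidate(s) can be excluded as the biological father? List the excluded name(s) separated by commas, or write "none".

A candidate is excluded only if no genotype consistent with his phenotype could produce a type AB child with a type B mother.
Diego (type O): no genotype consistent with that phenotype can produce a type-AB child with a type-B mother.

Diego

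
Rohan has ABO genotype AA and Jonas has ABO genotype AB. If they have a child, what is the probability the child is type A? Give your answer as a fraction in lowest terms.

ABO cross AA × AB → offspring phenotypes: 1/2 A, 1/2 AB.
So P(type A) = 1/2.

1/2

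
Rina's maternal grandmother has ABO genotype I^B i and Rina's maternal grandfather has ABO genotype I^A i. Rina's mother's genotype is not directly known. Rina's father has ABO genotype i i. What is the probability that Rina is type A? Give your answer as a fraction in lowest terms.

1/4

Rina's mother's ABO genotype from I^B i × I^A i: 1/4 I^A I^B, 1/4 I^A i, 1/4 I^B i, 1/4 i i.
Crossing each possibility with the father i i and summing P(type A): 1/4·1/2 + 1/4·1/2 + 1/4·0 + 1/4·0 = 1/4.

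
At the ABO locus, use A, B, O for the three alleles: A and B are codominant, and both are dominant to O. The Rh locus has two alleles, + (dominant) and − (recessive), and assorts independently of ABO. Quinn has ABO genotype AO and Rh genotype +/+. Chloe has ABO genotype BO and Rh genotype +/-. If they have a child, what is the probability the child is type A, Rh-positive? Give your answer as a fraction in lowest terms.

ABO cross AO × BO → offspring phenotypes: 1/4 O, 1/4 A, 1/4 B, 1/4 AB.
Rh cross +/+ × +/- → 1 Rh+.
Independent loci: P(type A, Rh-positive) = 1/4 × 1 = 1/4.

1/4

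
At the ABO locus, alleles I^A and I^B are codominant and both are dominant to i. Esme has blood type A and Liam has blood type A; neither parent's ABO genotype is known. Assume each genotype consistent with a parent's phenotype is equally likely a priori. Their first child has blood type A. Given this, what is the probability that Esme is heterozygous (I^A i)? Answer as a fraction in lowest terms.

7/15

Possible genotypes: Esme ∈ {I^A I^A, I^A i}; Liam ∈ {I^A I^A, I^A i}.
Weight each parental genotype pair by prior × P(type-A child):
  I^A I^A × I^A I^A: posterior weight 4/15.
  I^A I^A × I^A i: posterior weight 4/15.
  I^A i × I^A I^A: posterior weight 4/15.
  I^A i × I^A i: posterior weight 1/5.
Sum the posterior weight over pairs where Esme is I^A i: 7/15.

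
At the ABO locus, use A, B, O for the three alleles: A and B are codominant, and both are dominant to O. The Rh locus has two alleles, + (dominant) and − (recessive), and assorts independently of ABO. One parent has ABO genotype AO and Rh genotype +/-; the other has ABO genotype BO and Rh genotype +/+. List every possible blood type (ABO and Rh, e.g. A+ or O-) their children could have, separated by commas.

Gametes from AO × BO give offspring ABO genotypes AB, AO, BO, OO, i.e. phenotypes O, A, B, AB.
Rh cross +/- × +/+ → phenotypes Rh+.
Combining independently: O+, A+, B+, AB+.

O+, A+, B+, AB+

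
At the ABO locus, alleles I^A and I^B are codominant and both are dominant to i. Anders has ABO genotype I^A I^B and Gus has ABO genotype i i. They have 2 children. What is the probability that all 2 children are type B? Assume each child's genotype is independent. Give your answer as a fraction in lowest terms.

1/4

ABO cross I^A I^B × i i → 1/2 A, 1/2 B.
So P(type B) = 1/2 per child.
All 2 independent: (1/2)^2 = 1/4.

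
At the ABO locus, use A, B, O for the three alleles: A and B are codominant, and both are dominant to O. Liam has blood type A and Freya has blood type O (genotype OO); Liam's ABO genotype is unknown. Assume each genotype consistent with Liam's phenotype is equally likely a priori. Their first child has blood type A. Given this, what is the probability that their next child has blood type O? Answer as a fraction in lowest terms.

1/6

Possible genotypes: Liam ∈ {AA, AO}; Freya ∈ {OO}.
Weight each parental genotype pair by prior × P(type-A child):
  AA × OO: posterior weight 2/3; P(next child type O) = 0.
  AO × OO: posterior weight 1/3; P(next child type O) = 1/2.
Weighted sum = 1/6.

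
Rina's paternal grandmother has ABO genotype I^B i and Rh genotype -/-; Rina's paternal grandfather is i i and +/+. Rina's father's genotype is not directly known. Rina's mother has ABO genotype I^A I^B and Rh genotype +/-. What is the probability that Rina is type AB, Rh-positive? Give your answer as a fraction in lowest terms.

Rina's father's ABO genotype from I^B i × i i: 1/2 I^B i, 1/2 i i.
Crossing each possibility with the mother I^A I^B and summing P(type AB): 1/2·1/4 + 1/2·0 = 1/8.
Similarly for Rh via the father's Rh distribution: P(Rh+) = 3/4.
Independent loci: 1/8 × 3/4 = 3/32.

3/32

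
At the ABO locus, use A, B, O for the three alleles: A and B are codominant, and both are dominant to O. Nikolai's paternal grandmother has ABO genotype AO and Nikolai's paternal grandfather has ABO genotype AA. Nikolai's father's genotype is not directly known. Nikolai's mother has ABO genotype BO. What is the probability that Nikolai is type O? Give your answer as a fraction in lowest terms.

1/8

Nikolai's father's ABO genotype from AO × AA: 1/2 AA, 1/2 AO.
Crossing each possibility with the mother BO and summing P(type O): 1/2·0 + 1/2·1/4 = 1/8.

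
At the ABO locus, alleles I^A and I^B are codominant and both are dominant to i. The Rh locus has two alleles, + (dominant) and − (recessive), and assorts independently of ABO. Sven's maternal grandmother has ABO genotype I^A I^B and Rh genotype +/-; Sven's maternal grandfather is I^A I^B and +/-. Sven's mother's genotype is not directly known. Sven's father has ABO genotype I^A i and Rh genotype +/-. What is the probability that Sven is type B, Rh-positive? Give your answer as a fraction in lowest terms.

3/16

Sven's mother's ABO genotype from I^A I^B × I^A I^B: 1/4 I^A I^A, 1/2 I^A I^B, 1/4 I^B I^B.
Crossing each possibility with the father I^A i and summing P(type B): 1/4·0 + 1/2·1/4 + 1/4·1/2 = 1/4.
Similarly for Rh via the mother's Rh distribution: P(Rh+) = 3/4.
Independent loci: 1/4 × 3/4 = 3/16.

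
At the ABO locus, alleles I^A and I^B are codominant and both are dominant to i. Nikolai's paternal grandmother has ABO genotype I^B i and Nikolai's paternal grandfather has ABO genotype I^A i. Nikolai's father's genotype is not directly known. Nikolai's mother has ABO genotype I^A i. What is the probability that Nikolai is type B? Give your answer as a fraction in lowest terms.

Nikolai's father's ABO genotype from I^B i × I^A i: 1/4 I^A I^B, 1/4 I^A i, 1/4 I^B i, 1/4 i i.
Crossing each possibility with the mother I^A i and summing P(type B): 1/4·1/4 + 1/4·0 + 1/4·1/4 + 1/4·0 = 1/8.

1/8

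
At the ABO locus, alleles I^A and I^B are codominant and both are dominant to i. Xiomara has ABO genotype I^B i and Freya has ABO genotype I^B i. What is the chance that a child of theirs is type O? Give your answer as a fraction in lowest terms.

ABO cross I^B i × I^B i → offspring phenotypes: 1/4 O, 3/4 B.
So P(type O) = 1/4.

1/4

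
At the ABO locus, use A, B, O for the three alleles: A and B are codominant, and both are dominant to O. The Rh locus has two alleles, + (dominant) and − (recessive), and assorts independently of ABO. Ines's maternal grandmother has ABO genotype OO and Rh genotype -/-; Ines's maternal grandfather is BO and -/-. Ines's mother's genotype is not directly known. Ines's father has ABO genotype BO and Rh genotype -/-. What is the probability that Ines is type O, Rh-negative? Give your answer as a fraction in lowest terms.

Ines's mother's ABO genotype from OO × BO: 1/2 BO, 1/2 OO.
Crossing each possibility with the father BO and summing P(type O): 1/2·1/4 + 1/2·1/2 = 3/8.
Similarly for Rh via the mother's Rh distribution: P(Rh-) = 1.
Independent loci: 3/8 × 1 = 3/8.

3/8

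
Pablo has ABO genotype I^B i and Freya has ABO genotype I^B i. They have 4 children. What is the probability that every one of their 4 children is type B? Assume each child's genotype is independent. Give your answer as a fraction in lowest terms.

ABO cross I^B i × I^B i → 1/4 O, 3/4 B.
So P(type B) = 3/4 per child.
All 4 independent: (3/4)^4 = 81/256.

81/256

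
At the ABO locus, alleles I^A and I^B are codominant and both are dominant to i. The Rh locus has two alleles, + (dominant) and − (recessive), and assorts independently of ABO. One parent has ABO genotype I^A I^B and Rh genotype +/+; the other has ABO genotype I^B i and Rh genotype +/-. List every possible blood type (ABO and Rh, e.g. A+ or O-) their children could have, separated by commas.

A+, B+, AB+

Gametes from I^A I^B × I^B i give offspring ABO genotypes I^A I^B, I^A i, I^B I^B, I^B i, i.e. phenotypes A, B, AB.
Rh cross +/+ × +/- → phenotypes Rh+.
Combining independently: A+, B+, AB+.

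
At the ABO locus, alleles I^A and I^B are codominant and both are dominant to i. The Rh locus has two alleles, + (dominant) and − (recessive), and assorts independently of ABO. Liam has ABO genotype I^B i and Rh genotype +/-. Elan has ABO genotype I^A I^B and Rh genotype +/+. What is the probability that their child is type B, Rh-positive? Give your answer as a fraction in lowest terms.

1/2

ABO cross I^B i × I^A I^B → offspring phenotypes: 1/4 A, 1/2 B, 1/4 AB.
Rh cross +/- × +/+ → 1 Rh+.
Independent loci: P(type B, Rh-positive) = 1/2 × 1 = 1/2.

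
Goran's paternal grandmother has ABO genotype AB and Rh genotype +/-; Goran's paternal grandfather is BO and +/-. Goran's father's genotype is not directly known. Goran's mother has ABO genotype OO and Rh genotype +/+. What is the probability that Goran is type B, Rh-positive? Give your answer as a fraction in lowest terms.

1/2

Goran's father's ABO genotype from AB × BO: 1/4 AB, 1/4 AO, 1/4 BB, 1/4 BO.
Crossing each possibility with the mother OO and summing P(type B): 1/4·1/2 + 1/4·0 + 1/4·1 + 1/4·1/2 = 1/2.
Similarly for Rh via the father's Rh distribution: P(Rh+) = 1.
Independent loci: 1/2 × 1 = 1/2.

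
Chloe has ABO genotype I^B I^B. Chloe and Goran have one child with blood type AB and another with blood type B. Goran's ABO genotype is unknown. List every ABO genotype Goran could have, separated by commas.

For each candidate genotype of Goran, check whether crossing it with I^B I^B can produce every observed child phenotype.
  I^A I^A → possible child types {AB} ✗
  I^A I^B → possible child types {B, AB} ✓
  I^A i → possible child types {B, AB} ✓
  I^B I^B → possible child types {B} ✗
  I^B i → possible child types {B} ✗
  i i → possible child types {B} ✗

I^A I^B, I^A i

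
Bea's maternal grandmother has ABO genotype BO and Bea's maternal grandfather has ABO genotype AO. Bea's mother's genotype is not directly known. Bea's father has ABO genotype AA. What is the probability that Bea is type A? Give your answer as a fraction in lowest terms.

Bea's mother's ABO genotype from BO × AO: 1/4 AB, 1/4 AO, 1/4 BO, 1/4 OO.
Crossing each possibility with the father AA and summing P(type A): 1/4·1/2 + 1/4·1 + 1/4·1/2 + 1/4·1 = 3/4.

3/4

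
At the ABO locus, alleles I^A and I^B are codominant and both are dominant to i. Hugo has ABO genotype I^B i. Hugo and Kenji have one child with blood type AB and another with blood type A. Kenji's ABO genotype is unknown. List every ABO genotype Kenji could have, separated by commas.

I^A I^A, I^A I^B, I^A i

For each candidate genotype of Kenji, check whether crossing it with I^B i can produce every observed child phenotype.
  I^A I^A → possible child types {A, AB} ✓
  I^A I^B → possible child types {A, B, AB} ✓
  I^A i → possible child types {O, A, B, AB} ✓
  I^B I^B → possible child types {B} ✗
  I^B i → possible child types {O, B} ✗
  i i → possible child types {O, B} ✗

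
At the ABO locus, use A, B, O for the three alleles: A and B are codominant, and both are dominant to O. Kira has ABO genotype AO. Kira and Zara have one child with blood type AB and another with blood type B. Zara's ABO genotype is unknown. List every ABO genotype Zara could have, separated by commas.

AB, BB, BO

For each candidate genotype of Zara, check whether crossing it with AO can produce every observed child phenotype.
  AA → possible child types {A} ✗
  AB → possible child types {A, B, AB} ✓
  AO → possible child types {O, A} ✗
  BB → possible child types {B, AB} ✓
  BO → possible child types {O, A, B, AB} ✓
  OO → possible child types {O, A} ✗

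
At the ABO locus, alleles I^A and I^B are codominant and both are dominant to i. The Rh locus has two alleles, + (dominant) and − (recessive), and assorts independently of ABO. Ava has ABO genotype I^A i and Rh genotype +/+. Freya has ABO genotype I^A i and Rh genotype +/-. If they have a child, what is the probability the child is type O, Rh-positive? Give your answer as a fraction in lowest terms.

ABO cross I^A i × I^A i → offspring phenotypes: 1/4 O, 3/4 A.
Rh cross +/+ × +/- → 1 Rh+.
Independent loci: P(type O, Rh-positive) = 1/4 × 1 = 1/4.

1/4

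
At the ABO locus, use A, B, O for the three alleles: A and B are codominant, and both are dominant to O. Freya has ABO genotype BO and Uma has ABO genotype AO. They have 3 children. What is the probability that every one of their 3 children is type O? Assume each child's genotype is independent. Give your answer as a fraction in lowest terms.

ABO cross BO × AO → 1/4 O, 1/4 A, 1/4 B, 1/4 AB.
So P(type O) = 1/4 per child.
All 3 independent: (1/4)^3 = 1/64.

1/64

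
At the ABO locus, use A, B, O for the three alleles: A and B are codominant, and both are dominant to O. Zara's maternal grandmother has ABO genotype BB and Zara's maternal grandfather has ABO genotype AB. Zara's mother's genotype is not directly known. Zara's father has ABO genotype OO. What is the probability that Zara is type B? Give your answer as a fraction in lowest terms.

3/4

Zara's mother's ABO genotype from BB × AB: 1/2 AB, 1/2 BB.
Crossing each possibility with the father OO and summing P(type B): 1/2·1/2 + 1/2·1 = 3/4.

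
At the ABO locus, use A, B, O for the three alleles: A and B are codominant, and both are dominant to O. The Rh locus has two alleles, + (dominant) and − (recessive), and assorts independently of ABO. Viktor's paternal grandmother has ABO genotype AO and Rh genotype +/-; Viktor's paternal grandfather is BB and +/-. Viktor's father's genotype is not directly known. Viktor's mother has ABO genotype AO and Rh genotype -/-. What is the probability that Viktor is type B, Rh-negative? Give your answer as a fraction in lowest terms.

1/8

Viktor's father's ABO genotype from AO × BB: 1/2 AB, 1/2 BO.
Crossing each possibility with the mother AO and summing P(type B): 1/2·1/4 + 1/2·1/4 = 1/4.
Similarly for Rh via the father's Rh distribution: P(Rh-) = 1/2.
Independent loci: 1/4 × 1/2 = 1/8.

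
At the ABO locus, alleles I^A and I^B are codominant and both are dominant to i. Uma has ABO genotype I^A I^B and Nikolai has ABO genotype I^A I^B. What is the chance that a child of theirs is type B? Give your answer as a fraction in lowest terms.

1/4

ABO cross I^A I^B × I^A I^B → offspring phenotypes: 1/4 A, 1/4 B, 1/2 AB.
So P(type B) = 1/4.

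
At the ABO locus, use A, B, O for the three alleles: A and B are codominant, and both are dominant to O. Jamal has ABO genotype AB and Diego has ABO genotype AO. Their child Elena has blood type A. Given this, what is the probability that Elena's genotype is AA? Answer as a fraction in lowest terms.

1/2

Cross AB × AO → 1/4 AA, 1/4 AB, 1/4 AO, 1/4 BO.
Type-A genotypes among offspring: AA (1/4), AO (1/4); total 1/2.
P(AA | type A) = (1/4) / (1/2) = 1/2.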